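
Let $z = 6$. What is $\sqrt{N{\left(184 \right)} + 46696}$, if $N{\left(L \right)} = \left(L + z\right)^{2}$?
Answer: $2 \sqrt{20699} \approx 287.74$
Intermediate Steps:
$N{\left(L \right)} = \left(6 + L\right)^{2}$ ($N{\left(L \right)} = \left(L + 6\right)^{2} = \left(6 + L\right)^{2}$)
$\sqrt{N{\left(184 \right)} + 46696} = \sqrt{\left(6 + 184\right)^{2} + 46696} = \sqrt{190^{2} + 46696} = \sqrt{36100 + 46696} = \sqrt{82796} = 2 \sqrt{20699}$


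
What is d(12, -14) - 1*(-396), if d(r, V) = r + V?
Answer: 394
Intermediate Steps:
d(r, V) = V + r
d(12, -14) - 1*(-396) = (-14 + 12) - 1*(-396) = -2 + 396 = 394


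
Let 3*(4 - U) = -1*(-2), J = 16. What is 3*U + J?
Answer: 26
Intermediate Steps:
U = 10/3 (U = 4 - (-1)*(-2)/3 = 4 - 1/3*2 = 4 - 2/3 = 10/3 ≈ 3.3333)
3*U + J = 3*(10/3) + 16 = 10 + 16 = 26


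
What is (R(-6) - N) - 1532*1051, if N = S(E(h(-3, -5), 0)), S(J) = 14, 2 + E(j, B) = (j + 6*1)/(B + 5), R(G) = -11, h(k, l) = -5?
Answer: -1610157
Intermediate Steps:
E(j, B) = -2 + (6 + j)/(5 + B) (E(j, B) = -2 + (j + 6*1)/(B + 5) = -2 + (j + 6)/(5 + B) = -2 + (6 + j)/(5 + B))
N = 14
(R(-6) - N) - 1532*1051 = (-11 - 1*14) - 1532*1051 = (-11 - 14) - 1610132 = -25 - 1610132 = -1610157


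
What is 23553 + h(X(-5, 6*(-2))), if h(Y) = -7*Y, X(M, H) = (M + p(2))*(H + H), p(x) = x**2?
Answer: 23385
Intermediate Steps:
X(M, H) = 2*H*(4 + M) (X(M, H) = (M + 2**2)*(H + H) = (M + 4)*(2*H) = (4 + M)*(2*H) = 2*H*(4 + M))
23553 + h(X(-5, 6*(-2))) = 23553 - 14*6*(-2)*(4 - 5) = 23553 - 14*(-12)*(-1) = 23553 - 7*24 = 23553 - 168 = 23385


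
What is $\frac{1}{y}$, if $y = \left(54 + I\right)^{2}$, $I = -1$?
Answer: $\frac{1}{2809} \approx 0.000356$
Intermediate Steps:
$y = 2809$ ($y = \left(54 - 1\right)^{2} = 53^{2} = 2809$)
$\frac{1}{y} = \frac{1}{2809}$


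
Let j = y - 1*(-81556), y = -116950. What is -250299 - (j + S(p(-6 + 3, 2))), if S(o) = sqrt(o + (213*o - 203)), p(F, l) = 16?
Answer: -214905 - sqrt(3221) ≈ -2.1496e+5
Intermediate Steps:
S(o) = sqrt(-203 + 214*o) (S(o) = sqrt(o + (-203 + 213*o)) = sqrt(-203 + 214*o))
j = -35394 (j = -116950 - 1*(-81556) = -116950 + 81556 = -35394)
-250299 - (j + S(p(-6 + 3, 2))) = -250299 - (-35394 + sqrt(-203 + 214*16)) = -250299 - (-35394 + sqrt(-203 + 3424)) = -250299 - (-35394 + sqrt(3221)) = -250299 + (35394 - sqrt(3221)) = -214905 - sqrt(3221)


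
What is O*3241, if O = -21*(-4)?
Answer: 272244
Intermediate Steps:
O = 84
O*3241 = 84*3241 = 272244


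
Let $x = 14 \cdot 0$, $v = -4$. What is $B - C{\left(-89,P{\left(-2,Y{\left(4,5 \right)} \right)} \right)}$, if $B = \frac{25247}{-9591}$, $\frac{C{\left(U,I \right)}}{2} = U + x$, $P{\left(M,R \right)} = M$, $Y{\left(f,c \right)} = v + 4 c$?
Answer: $\frac{1681951}{9591} \approx 175.37$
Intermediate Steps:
$Y{\left(f,c \right)} = -4 + 4 c$
$x = 0$
$C{\left(U,I \right)} = 2 U$ ($C{\left(U,I \right)} = 2 \left(U + 0\right) = 2 U$)
$B = - \frac{25247}{9591}$ ($B = 25247 \left(- \frac{1}{9591}\right) = - \frac{25247}{9591} \approx -2.6324$)
$B - C{\left(-89,P{\left(-2,Y{\left(4,5 \right)} \right)} \right)} = - \frac{25247}{9591} - 2 \left(-89\right) = - \frac{25247}{9591} - -178 = - \frac{25247}{9591} + 178 = \frac{1681951}{9591}$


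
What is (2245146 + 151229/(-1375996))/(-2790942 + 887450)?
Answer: -3089311764187/2619197378032 ≈ -1.1795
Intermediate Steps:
(2245146 + 151229/(-1375996))/(-2790942 + 887450) = (2245146 + 151229*(-1/1375996))/(-1903492) = (2245146 - 151229/1375996)*(-1/1903492) = (3089311764187/1375996)*(-1/1903492) = -3089311764187/2619197378032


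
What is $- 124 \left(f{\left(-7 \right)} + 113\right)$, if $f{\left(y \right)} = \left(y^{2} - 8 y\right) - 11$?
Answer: $-25668$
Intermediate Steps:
$f{\left(y \right)} = -11 + y^{2} - 8 y$
$- 124 \left(f{\left(-7 \right)} + 113\right) = - 124 \left(\left(-11 + \left(-7\right)^{2} - -56\right) + 113\right) = - 124 \left(\left(-11 + 49 + 56\right) + 113\right) = - 124 \left(94 + 113\right) = \left(-124\right) 207 = -25668$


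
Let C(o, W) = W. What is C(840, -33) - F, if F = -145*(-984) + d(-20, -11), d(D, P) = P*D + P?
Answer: -142922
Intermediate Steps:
d(D, P) = P + D*P (d(D, P) = D*P + P = P + D*P)
F = 142889 (F = -145*(-984) - 11*(1 - 20) = 142680 - 11*(-19) = 142680 + 209 = 142889)
C(840, -33) - F = -33 - 1*142889 = -33 - 142889 = -142922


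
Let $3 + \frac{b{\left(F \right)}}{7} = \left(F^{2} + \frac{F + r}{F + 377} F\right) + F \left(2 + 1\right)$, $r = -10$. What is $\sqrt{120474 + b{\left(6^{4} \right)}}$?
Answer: $\frac{\sqrt{680422750485}}{239} \approx 3451.4$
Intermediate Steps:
$b{\left(F \right)} = -21 + 7 F^{2} + 21 F + \frac{7 F \left(-10 + F\right)}{377 + F}$ ($b{\left(F \right)} = -21 + 7 \left(\left(F^{2} + \frac{F - 10}{F + 377} F\right) + F \left(2 + 1\right)\right) = -21 + 7 \left(\left(F^{2} + \frac{-10 + F}{377 + F} F\right) + F 3\right) = -21 + 7 \left(\left(F^{2} + \frac{-10 + F}{377 + F} F\right) + 3 F\right) = -21 + 7 \left(\left(F^{2} + \frac{F \left(-10 + F\right)}{377 + F}\right) + 3 F\right) = -21 + 7 \left(F^{2} + 3 F + \frac{F \left(-10 + F\right)}{377 + F}\right) = -21 + \left(7 F^{2} + 21 F + \frac{7 F \left(-10 + F\right)}{377 + F}\right) = -21 + 7 F^{2} + 21 F + \frac{7 F \left(-10 + F\right)}{377 + F}$)
$\sqrt{120474 + b{\left(6^{4} \right)}} = \sqrt{120474 + \frac{7 \left(-1131 + \left(6^{4}\right)^{3} + 381 \left(6^{4}\right)^{2} + 1118 \cdot 6^{4}\right)}{377 + 6^{4}}} = \sqrt{120474 + \frac{7 \left(-1131 + 1296^{3} + 381 \cdot 1296^{2} + 1118 \cdot 1296\right)}{377 + 1296}} = \sqrt{120474 + \frac{7 \left(-1131 + 2176782336 + 381 \cdot 1679616 + 1448928\right)}{1673}} = \sqrt{120474 + 7 \cdot \frac{1}{1673} \left(-1131 + 2176782336 + 639933696 + 1448928\right)} = \sqrt{120474 + 7 \cdot \frac{1}{1673} \cdot 2818163829} = \sqrt{120474 + \frac{2818163829}{239}} = \sqrt{\frac{2846957115}{239}} = \frac{\sqrt{680422750485}}{239}$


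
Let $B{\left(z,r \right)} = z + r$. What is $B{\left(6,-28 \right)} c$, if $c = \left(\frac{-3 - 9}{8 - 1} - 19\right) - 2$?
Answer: $\frac{3498}{7} \approx 499.71$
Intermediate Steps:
$B{\left(z,r \right)} = r + z$
$c = - \frac{159}{7}$ ($c = \left(- \frac{12}{7} - 19\right) - 2 = - \frac{145}{7} - 2 = - \frac{159}{7} \approx -22.714$)
$B{\left(6,-28 \right)} c = \left(-28 + 6\right) \left(- \frac{159}{7}\right) = \left(-22\right) \left(- \frac{159}{7}\right) = \frac{3498}{7}$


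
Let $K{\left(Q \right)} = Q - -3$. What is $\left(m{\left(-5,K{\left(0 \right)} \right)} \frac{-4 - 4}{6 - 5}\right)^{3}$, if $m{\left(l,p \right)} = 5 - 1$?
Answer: $-32768$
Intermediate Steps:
$K{\left(Q \right)} = 3 + Q$ ($K{\left(Q \right)} = Q + 3 = 3 + Q$)
$m{\left(l,p \right)} = 4$
$\left(m{\left(-5,K{\left(0 \right)} \right)} \frac{-4 - 4}{6 - 5}\right)^{3} = \left(4 \frac{-4 - 4}{6 - 5}\right)^{3} = \left(4 \left(- \frac{8}{1}\right)\right)^{3} = \left(4 \left(\left(-8\right) 1\right)\right)^{3} = \left(4 \left(-8\right)\right)^{3} = \left(-32\right)^{3} = -32768$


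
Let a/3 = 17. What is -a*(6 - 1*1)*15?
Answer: -3825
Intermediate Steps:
a = 51 (a = 3*17 = 51)
-a*(6 - 1*1)*15 = -51*(6 - 1*1)*15 = -51*(6 - 1)*15 = -51*5*15 = -255*15 = -1*3825 = -3825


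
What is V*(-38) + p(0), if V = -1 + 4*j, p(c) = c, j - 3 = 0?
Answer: -418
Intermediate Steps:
j = 3 (j = 3 + 0 = 3)
V = 11 (V = -1 + 4*3 = -1 + 12 = 11)
V*(-38) + p(0) = 11*(-38) + 0 = -418 + 0 = -418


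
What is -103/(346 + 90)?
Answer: -103/436 ≈ -0.23624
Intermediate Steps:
-103/(346 + 90) = -103/436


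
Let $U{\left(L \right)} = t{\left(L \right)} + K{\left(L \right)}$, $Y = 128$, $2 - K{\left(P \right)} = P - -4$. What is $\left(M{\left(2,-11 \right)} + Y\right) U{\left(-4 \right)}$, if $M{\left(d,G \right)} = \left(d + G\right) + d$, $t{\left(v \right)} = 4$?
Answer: $726$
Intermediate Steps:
$M{\left(d,G \right)} = G + 2 d$ ($M{\left(d,G \right)} = \left(G + d\right) + d = G + 2 d$)
$K{\left(P \right)} = -2 - P$ ($K{\left(P \right)} = 2 - \left(P - -4\right) = 2 - \left(P + 4\right) = 2 - \left(4 + P\right) = -2 - P$)
$U{\left(L \right)} = 2 - L$ ($U{\left(L \right)} = 4 - \left(2 + L\right) = 2 - L$)
$\left(M{\left(2,-11 \right)} + Y\right) U{\left(-4 \right)} = \left(\left(-11 + 2 \cdot 2\right) + 128\right) \left(2 - -4\right) = \left(\left(-11 + 4\right) + 128\right) \left(2 + 4\right) = \left(-7 + 128\right) 6 = 121 \cdot 6 = 726$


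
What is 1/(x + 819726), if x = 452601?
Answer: 1/1272327 ≈ 7.8596e-7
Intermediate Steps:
1/(x + 819726) = 1/(452601 + 819726) = 1/1272327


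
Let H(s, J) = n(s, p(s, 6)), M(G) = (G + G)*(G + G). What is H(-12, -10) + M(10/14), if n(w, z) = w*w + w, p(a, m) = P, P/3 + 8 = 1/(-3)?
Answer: 6568/49 ≈ 134.04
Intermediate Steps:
M(G) = 4*G² (M(G) = (2*G)*(2*G) = 4*G²)
P = -25 (P = -24 + 3/(-3) = -24 + 3*(-⅓) = -24 - 1 = -25)
p(a, m) = -25
n(w, z) = w + w² (n(w, z) = w² + w = w + w²)
H(s, J) = s*(1 + s)
H(-12, -10) + M(10/14) = -12*(1 - 12) + 4*(10/14)² = -12*(-11) + 4*(10*(1/14))² = 132 + 4*(5/7)² = 132 + 4*(25/49) = 132 + 100/49 = 6568/49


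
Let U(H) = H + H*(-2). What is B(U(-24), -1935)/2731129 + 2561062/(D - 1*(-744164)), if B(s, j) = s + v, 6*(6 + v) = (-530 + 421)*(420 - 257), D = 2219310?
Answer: 20957606103311/24280889346438 ≈ 0.86313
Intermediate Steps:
U(H) = -H (U(H) = H - 2*H = -H)
v = -17803/6 (v = -6 + ((-530 + 421)*(420 - 257))/6 = -6 + (-109*163)/6 = -6 + (⅙)*(-17767) = -6 - 17767/6 = -17803/6 ≈ -2967.2)
B(s, j) = -17803/6 + s (B(s, j) = s - 17803/6 = -17803/6 + s)
B(U(-24), -1935)/2731129 + 2561062/(D - 1*(-744164)) = (-17803/6 - 1*(-24))/2731129 + 2561062/(2219310 - 1*(-744164)) = (-17803/6 + 24)*(1/2731129) + 2561062/(2219310 + 744164) = -17659/6*1/2731129 + 2561062/2963474 = -17659/16386774 + 2561062*(1/2963474) = -17659/16386774 + 1280531/1481737 = 20957606103311/24280889346438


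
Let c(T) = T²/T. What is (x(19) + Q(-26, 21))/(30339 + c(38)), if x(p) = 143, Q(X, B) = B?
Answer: 164/30377 ≈ 0.0053988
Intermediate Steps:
c(T) = T
(x(19) + Q(-26, 21))/(30339 + c(38)) = (143 + 21)/(30339 + 38) = 164/30377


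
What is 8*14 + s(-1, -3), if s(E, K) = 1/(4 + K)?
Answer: 113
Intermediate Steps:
8*14 + s(-1, -3) = 8*14 + 1/(4 - 3) = 112 + 1/1 = 112 + 1 = 113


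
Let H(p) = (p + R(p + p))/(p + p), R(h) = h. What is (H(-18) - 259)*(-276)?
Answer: 71070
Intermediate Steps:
H(p) = 3/2 (H(p) = (p + (p + p))/(p + p) = (p + 2*p)/((2*p)) = (3*p)*(1/(2*p)) = 3/2)
(H(-18) - 259)*(-276) = (3/2 - 259)*(-276) = -515/2*(-276) = 71070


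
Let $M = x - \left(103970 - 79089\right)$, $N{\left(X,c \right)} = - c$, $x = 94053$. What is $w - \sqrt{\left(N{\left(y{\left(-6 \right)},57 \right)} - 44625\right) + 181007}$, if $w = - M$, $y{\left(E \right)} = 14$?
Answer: $-69172 - 5 \sqrt{5453} \approx -69541.0$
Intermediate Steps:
$M = 69172$ ($M = 94053 - \left(103970 - 79089\right) = 94053 - 24881 = 69172$)
$w = -69172$ ($w = \left(-1\right) 69172 = -69172$)
$w - \sqrt{\left(N{\left(y{\left(-6 \right)},57 \right)} - 44625\right) + 181007} = -69172 - \sqrt{\left(\left(-1\right) 57 - 44625\right) + 181007} = -69172 - \sqrt{\left(-57 - 44625\right) + 181007} = -69172 - \sqrt{-44682 + 181007} = -69172 - \sqrt{136325} = -69172 - 5 \sqrt{5453}$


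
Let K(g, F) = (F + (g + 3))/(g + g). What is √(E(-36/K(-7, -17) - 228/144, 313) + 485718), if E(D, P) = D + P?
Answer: √17496195/6 ≈ 697.14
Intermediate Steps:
K(g, F) = (3 + F + g)/(2*g) (K(g, F) = (F + (3 + g))/((2*g)) = (3 + F + g)*(1/(2*g)) = (3 + F + g)/(2*g))
√(E(-36/K(-7, -17) - 228/144, 313) + 485718) = √(((-36*(-14/(3 - 17 - 7)) - 228/144) + 313) + 485718) = √(((-36/((½)*(-⅐)*(-21)) - 228*1/144) + 313) + 485718) = √(((-36/3/2 - 19/12) + 313) + 485718) = √(((-36*⅔ - 19/12) + 313) + 485718) = √(((-24 - 19/12) + 313) + 485718) = √((-307/12 + 313) + 485718) = √(3449/12 + 485718) = √(5832065/12) = √17496195/6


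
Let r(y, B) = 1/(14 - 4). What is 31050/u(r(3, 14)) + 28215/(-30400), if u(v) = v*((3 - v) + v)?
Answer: 33119703/320 ≈ 1.0350e+5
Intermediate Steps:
r(y, B) = ⅒ (r(y, B) = 1/10 = ⅒)
u(v) = 3*v (u(v) = v*3 = 3*v)
31050/u(r(3, 14)) + 28215/(-30400) = 31050/((3*(⅒))) + 28215/(-30400) = 31050/(3/10) + 28215*(-1/30400) = 31050*(10/3) - 297/320 = 103500 - 297/320 = 33119703/320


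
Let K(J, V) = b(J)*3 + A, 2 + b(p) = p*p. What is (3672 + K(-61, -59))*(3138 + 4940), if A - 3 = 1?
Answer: 119820974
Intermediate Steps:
b(p) = -2 + p² (b(p) = -2 + p*p = -2 + p²)
A = 4 (A = 3 + 1 = 4)
K(J, V) = -2 + 3*J² (K(J, V) = (-2 + J²)*3 + 4 = (-6 + 3*J²) + 4 = -2 + 3*J²)
(3672 + K(-61, -59))*(3138 + 4940) = (3672 + (-2 + 3*(-61)²))*(3138 + 4940) = (3672 + (-2 + 3*3721))*8078 = (3672 + (-2 + 11163))*8078 = (3672 + 11161)*8078 = 14833*8078 = 119820974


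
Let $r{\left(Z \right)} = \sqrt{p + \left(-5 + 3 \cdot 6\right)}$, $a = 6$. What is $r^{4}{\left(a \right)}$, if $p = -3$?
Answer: $100$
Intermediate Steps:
$r{\left(Z \right)} = \sqrt{10}$ ($r{\left(Z \right)} = \sqrt{-3 + \left(-5 + 3 \cdot 6\right)} = \sqrt{-3 + \left(-5 + 18\right)} = \sqrt{-3 + 13} = \sqrt{10}$)
$r^{4}{\left(a \right)} = \left(\sqrt{10}\right)^{4} = 100$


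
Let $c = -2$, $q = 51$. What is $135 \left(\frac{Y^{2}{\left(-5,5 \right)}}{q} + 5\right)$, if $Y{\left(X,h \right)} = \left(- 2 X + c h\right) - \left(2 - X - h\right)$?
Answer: $\frac{11655}{17} \approx 685.59$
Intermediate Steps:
$Y{\left(X,h \right)} = -2 - X - h$ ($Y{\left(X,h \right)} = \left(- 2 X - 2 h\right) - \left(2 - X - h\right) = \left(- 2 X - 2 h\right) + \left(-2 + X + h\right) = -2 - X - h$)
$135 \left(\frac{Y^{2}{\left(-5,5 \right)}}{q} + 5\right) = 135 \left(\frac{\left(-2 - -5 - 5\right)^{2}}{51} + 5\right) = 135 \left(\left(-2 + 5 - 5\right)^{2} \cdot \frac{1}{51} + 5\right) = 135 \left(\left(-2\right)^{2} \cdot \frac{1}{51} + 5\right) = 135 \left(4 \cdot \frac{1}{51} + 5\right) = 135 \left(\frac{4}{51} + 5\right) = 135 \cdot \frac{259}{51} = \frac{11655}{17}$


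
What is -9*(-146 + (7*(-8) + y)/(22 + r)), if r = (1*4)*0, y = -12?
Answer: 14760/11 ≈ 1341.8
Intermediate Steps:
r = 0 (r = 4*0 = 0)
-9*(-146 + (7*(-8) + y)/(22 + r)) = -9*(-146 + (7*(-8) - 12)/(22 + 0)) = -9*(-146 + (-56 - 12)/22) = -9*(-146 - 68*1/22) = -9*(-146 - 34/11) = -9*(-1640/11) = 14760/11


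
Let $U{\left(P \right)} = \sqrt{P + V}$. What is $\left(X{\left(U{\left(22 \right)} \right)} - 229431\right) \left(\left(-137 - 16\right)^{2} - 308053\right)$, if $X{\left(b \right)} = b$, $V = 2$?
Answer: $65306157564 - 569288 \sqrt{6} \approx 6.5305 \cdot 10^{10}$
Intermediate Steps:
$U{\left(P \right)} = \sqrt{2 + P}$ ($U{\left(P \right)} = \sqrt{P + 2} = \sqrt{2 + P}$)
$\left(X{\left(U{\left(22 \right)} \right)} - 229431\right) \left(\left(-137 - 16\right)^{2} - 308053\right) = \left(\sqrt{2 + 22} - 229431\right) \left(\left(-137 - 16\right)^{2} - 308053\right) = \left(\sqrt{24} - 229431\right) \left(\left(-153\right)^{2} - 308053\right) = \left(2 \sqrt{6} - 229431\right) \left(23409 - 308053\right) = \left(-229431 + 2 \sqrt{6}\right) \left(-284644\right) = 65306157564 - 569288 \sqrt{6}$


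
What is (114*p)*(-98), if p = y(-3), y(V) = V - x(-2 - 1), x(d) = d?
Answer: 0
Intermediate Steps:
y(V) = 3 + V (y(V) = V - (-2 - 1) = V - 1*(-3) = V + 3 = 3 + V)
p = 0 (p = 3 - 3 = 0)
(114*p)*(-98) = (114*0)*(-98) = 0*(-98) = 0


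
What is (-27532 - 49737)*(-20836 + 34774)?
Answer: -1076975322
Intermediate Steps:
(-27532 - 49737)*(-20836 + 34774) = -77269*13938 = -1076975322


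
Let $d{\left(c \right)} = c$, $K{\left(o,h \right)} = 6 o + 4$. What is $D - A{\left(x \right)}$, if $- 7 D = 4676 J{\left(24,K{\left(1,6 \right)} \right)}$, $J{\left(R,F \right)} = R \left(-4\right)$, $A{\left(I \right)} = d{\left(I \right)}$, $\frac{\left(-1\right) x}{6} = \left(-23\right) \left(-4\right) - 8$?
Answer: $64632$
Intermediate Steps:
$x = -504$ ($x = - 6 \left(\left(-23\right) \left(-4\right) - 8\right) = - 6 \left(92 - 8\right) = \left(-6\right) 84 = -504$)
$K{\left(o,h \right)} = 4 + 6 o$
$A{\left(I \right)} = I$
$J{\left(R,F \right)} = - 4 R$
$D = 64128$ ($D = - \frac{4676 \left(\left(-4\right) 24\right)}{7} = - \frac{4676 \left(-96\right)}{7} = \left(- \frac{1}{7}\right) \left(-448896\right) = 64128$)
$D - A{\left(x \right)} = 64128 - -504 = 64128 + 504 = 64632$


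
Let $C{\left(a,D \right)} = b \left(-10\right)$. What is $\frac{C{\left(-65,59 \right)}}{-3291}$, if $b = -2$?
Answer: $- \frac{20}{3291} \approx -0.0060772$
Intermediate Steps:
$C{\left(a,D \right)} = 20$ ($C{\left(a,D \right)} = \left(-2\right) \left(-10\right) = 20$)
$\frac{C{\left(-65,59 \right)}}{-3291} = \frac{20}{-3291} = 20 \left(- \frac{1}{3291}\right) = - \frac{20}{3291}$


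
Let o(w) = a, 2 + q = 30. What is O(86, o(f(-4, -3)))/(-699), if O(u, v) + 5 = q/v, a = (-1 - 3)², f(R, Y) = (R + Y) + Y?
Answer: 13/2796 ≈ 0.0046495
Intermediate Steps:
q = 28 (q = -2 + 30 = 28)
f(R, Y) = R + 2*Y
a = 16 (a = (-4)² = 16)
o(w) = 16
O(u, v) = -5 + 28/v
O(86, o(f(-4, -3)))/(-699) = (-5 + 28/16)/(-699) = (-5 + 28*(1/16))*(-1/699) = (-5 + 7/4)*(-1/699) = -13/4*(-1/699) = 13/2796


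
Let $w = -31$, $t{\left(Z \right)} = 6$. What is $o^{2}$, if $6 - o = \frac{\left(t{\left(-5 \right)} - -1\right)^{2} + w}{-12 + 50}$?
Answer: $\frac{11025}{361} \approx 30.54$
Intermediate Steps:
$o = \frac{105}{19}$ ($o = 6 - \frac{\left(6 - -1\right)^{2} - 31}{-12 + 50} = 6 - \frac{\left(6 + \left(-1 + 2\right)\right)^{2} - 31}{38} = 6 - \left(\left(6 + 1\right)^{2} - 31\right) \frac{1}{38} = 6 - \left(7^{2} - 31\right) \frac{1}{38} = 6 - \left(49 - 31\right) \frac{1}{38} = 6 - 18 \cdot \frac{1}{38} = 6 - \frac{9}{19} = \frac{105}{19} \approx 5.5263$)
$o^{2} = \left(\frac{105}{19}\right)^{2} = \frac{11025}{361}$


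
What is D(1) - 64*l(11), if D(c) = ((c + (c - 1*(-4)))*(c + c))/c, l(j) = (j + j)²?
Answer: -30964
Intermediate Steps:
l(j) = 4*j² (l(j) = (2*j)² = 4*j²)
D(c) = 8 + 4*c (D(c) = ((c + (c + 4))*(2*c))/c = ((c + (4 + c))*(2*c))/c = ((4 + 2*c)*(2*c))/c = (2*c*(4 + 2*c))/c = 8 + 4*c)
D(1) - 64*l(11) = (8 + 4*1) - 256*11² = (8 + 4) - 256*121 = 12 - 64*484 = 12 - 30976 = -30964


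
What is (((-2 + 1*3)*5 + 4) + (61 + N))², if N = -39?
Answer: 961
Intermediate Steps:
(((-2 + 1*3)*5 + 4) + (61 + N))² = (((-2 + 1*3)*5 + 4) + (61 - 39))² = (((-2 + 3)*5 + 4) + 22)² = ((1*5 + 4) + 22)² = ((5 + 4) + 22)² = (9 + 22)² = 31² = 961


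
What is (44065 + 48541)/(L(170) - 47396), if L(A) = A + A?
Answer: -46303/23528 ≈ -1.9680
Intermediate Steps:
L(A) = 2*A
(44065 + 48541)/(L(170) - 47396) = (44065 + 48541)/(2*170 - 47396) = 92606/(340 - 47396) = 92606/(-47056) = 92606*(-1/47056) = -46303/23528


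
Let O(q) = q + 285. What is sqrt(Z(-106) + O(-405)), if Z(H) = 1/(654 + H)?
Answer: I*sqrt(9008983)/274 ≈ 10.954*I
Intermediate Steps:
O(q) = 285 + q
sqrt(Z(-106) + O(-405)) = sqrt(1/(654 - 106) + (285 - 405)) = sqrt(1/548 - 120) = sqrt(-65759/548) = I*sqrt(9008983)/274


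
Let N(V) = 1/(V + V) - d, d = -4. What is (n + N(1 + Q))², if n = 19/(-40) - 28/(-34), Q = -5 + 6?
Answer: 9778129/462400 ≈ 21.146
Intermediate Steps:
Q = 1
n = 237/680 (n = 19*(-1/40) - 28*(-1/34) = -19/40 + 14/17 = 237/680 ≈ 0.34853)
N(V) = 4 + 1/(2*V) (N(V) = 1/(V + V) - 1*(-4) = 1/(2*V) + 4 = 4 + 1/(2*V))
(n + N(1 + Q))² = (237/680 + (4 + 1/(2*(1 + 1))))² = (237/680 + (4 + (½)/2))² = (237/680 + (4 + (½)*(½)))² = (237/680 + (4 + ¼))² = (237/680 + 17/4)² = (3127/680)² = 9778129/462400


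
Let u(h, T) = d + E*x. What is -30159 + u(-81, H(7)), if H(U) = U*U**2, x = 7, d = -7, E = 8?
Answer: -30110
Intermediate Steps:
H(U) = U**3
u(h, T) = 49 (u(h, T) = -7 + 8*7 = -7 + 56 = 49)
-30159 + u(-81, H(7)) = -30159 + 49 = -30110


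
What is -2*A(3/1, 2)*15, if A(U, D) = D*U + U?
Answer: -270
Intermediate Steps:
A(U, D) = U + D*U
-2*A(3/1, 2)*15 = -2*3/1*(1 + 2)*15 = -2*3*1*3*15 = -6*3*15 = -2*9*15 = -18*15 = -270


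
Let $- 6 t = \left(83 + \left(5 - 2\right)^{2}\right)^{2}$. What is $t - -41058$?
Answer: $\frac{118942}{3} \approx 39647.0$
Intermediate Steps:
$t = - \frac{4232}{3}$ ($t = - \frac{\left(83 + \left(5 - 2\right)^{2}\right)^{2}}{6} = - \frac{\left(83 + 3^{2}\right)^{2}}{6} = - \frac{\left(83 + 9\right)^{2}}{6} = - \frac{92^{2}}{6} = \left(- \frac{1}{6}\right) 8464 = - \frac{4232}{3} \approx -1410.7$)
$t - -41058 = - \frac{4232}{3} - -41058 = - \frac{4232}{3} + 41058 = \frac{118942}{3}$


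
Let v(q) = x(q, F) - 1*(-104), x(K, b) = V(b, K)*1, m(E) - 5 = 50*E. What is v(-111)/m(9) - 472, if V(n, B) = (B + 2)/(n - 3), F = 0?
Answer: -643859/1365 ≈ -471.69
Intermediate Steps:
m(E) = 5 + 50*E
V(n, B) = (2 + B)/(-3 + n)
x(K, b) = (2 + K)/(-3 + b) (x(K, b) = ((2 + K)/(-3 + b))*1 = (2 + K)/(-3 + b))
v(q) = 310/3 - q/3 (v(q) = (2 + q)/(-3 + 0) - 1*(-104) = (2 + q)/(-3) + 104 = -(2 + q)/3 + 104 = (-⅔ - q/3) + 104 = 310/3 - q/3)
v(-111)/m(9) - 472 = (310/3 - ⅓*(-111))/(5 + 50*9) - 472 = (310/3 + 37)/(5 + 450) - 472 = (421/3)/455 - 472 = (421/3)*(1/455) - 472 = 421/1365 - 472 = -643859/1365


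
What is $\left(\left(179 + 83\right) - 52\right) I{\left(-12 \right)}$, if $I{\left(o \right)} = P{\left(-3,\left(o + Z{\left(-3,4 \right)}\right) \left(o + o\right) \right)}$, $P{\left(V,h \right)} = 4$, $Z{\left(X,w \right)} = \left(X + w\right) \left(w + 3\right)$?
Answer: $840$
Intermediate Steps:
$Z{\left(X,w \right)} = \left(3 + w\right) \left(X + w\right)$ ($Z{\left(X,w \right)} = \left(X + w\right) \left(3 + w\right) = \left(3 + w\right) \left(X + w\right)$)
$I{\left(o \right)} = 4$
$\left(\left(179 + 83\right) - 52\right) I{\left(-12 \right)} = \left(\left(179 + 83\right) - 52\right) 4 = \left(262 - 52\right) 4 = 210 \cdot 4 = 840$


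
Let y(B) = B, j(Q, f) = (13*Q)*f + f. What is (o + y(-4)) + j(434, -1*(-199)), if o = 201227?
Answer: 1324180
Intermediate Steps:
j(Q, f) = f + 13*Q*f (j(Q, f) = 13*Q*f + f = f + 13*Q*f)
(o + y(-4)) + j(434, -1*(-199)) = (201227 - 4) + (-1*(-199))*(1 + 13*434) = 201223 + 199*(1 + 5642) = 201223 + 199*5643 = 201223 + 1122957 = 1324180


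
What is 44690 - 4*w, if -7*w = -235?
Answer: 311890/7 ≈ 44556.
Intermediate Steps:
w = 235/7 (w = -⅐*(-235) = 235/7 ≈ 33.571)
44690 - 4*w = 44690 - 4*235/7 = 44690 - 940/7 = 311890/7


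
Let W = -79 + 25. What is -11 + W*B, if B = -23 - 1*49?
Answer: 3877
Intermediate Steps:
B = -72 (B = -23 - 49 = -72)
W = -54
-11 + W*B = -11 - 54*(-72) = -11 + 3888 = 3877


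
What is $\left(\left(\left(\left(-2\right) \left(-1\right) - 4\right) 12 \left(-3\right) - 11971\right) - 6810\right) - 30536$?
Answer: $-49245$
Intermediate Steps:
$\left(\left(\left(\left(-2\right) \left(-1\right) - 4\right) 12 \left(-3\right) - 11971\right) - 6810\right) - 30536 = \left(\left(\left(2 - 4\right) 12 \left(-3\right) - 11971\right) - 6810\right) - 30536 = \left(\left(\left(-2\right) 12 \left(-3\right) - 11971\right) - 6810\right) - 30536 = \left(\left(\left(-24\right) \left(-3\right) - 11971\right) - 6810\right) - 30536 = \left(\left(72 - 11971\right) - 6810\right) - 30536 = \left(-11899 - 6810\right) - 30536 = -18709 - 30536 = -49245$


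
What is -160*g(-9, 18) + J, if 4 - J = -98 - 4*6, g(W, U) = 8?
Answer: -1154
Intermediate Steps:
J = 126 (J = 4 - (-98 - 4*6) = 4 - (-98 - 1*24) = 4 - (-98 - 24) = 4 - 1*(-122) = 4 + 122 = 126)
-160*g(-9, 18) + J = -160*8 + 126 = -1280 + 126 = -1154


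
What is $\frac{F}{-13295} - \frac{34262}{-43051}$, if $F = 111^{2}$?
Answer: $- \frac{74918081}{572363045} \approx -0.13089$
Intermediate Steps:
$F = 12321$
$\frac{F}{-13295} - \frac{34262}{-43051} = \frac{12321}{-13295} - \frac{34262}{-43051} = 12321 \left(- \frac{1}{13295}\right) - - \frac{34262}{43051} = - \frac{12321}{13295} + \frac{34262}{43051} = - \frac{74918081}{572363045}$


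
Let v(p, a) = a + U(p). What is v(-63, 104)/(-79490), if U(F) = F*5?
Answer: 211/79490 ≈ 0.0026544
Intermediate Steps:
U(F) = 5*F
v(p, a) = a + 5*p
v(-63, 104)/(-79490) = (104 + 5*(-63))/(-79490) = (104 - 315)*(-1/79490) = -211*(-1/79490) = 211/79490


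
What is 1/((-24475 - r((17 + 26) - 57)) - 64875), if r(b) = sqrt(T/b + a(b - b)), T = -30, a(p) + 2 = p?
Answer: -625450/55883957499 + sqrt(7)/55883957499 ≈ -1.1192e-5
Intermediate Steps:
a(p) = -2 + p
r(b) = sqrt(-2 - 30/b) (r(b) = sqrt(-30/b + (-2 + (b - b))) = sqrt(-30/b + (-2 + 0)) = sqrt(-30/b - 2) = sqrt(-2 - 30/b))
1/((-24475 - r((17 + 26) - 57)) - 64875) = 1/((-24475 - sqrt(2)*sqrt((-15 - ((17 + 26) - 57))/((17 + 26) - 57))) - 64875) = 1/((-24475 - sqrt(2)*sqrt((-15 - (43 - 57))/(43 - 57))) - 64875) = 1/((-24475 - sqrt(2)*sqrt((-15 - 1*(-14))/(-14))) - 64875) = 1/((-24475 - sqrt(2)*sqrt(-(-15 + 14)/14)) - 64875) = 1/((-24475 - sqrt(2)*sqrt(-1/14*(-1))) - 64875) = 1/((-24475 - sqrt(2)*sqrt(1/14)) - 64875) = 1/((-24475 - sqrt(2)*sqrt(14)/14) - 64875) = 1/((-24475 - sqrt(7)/7) - 64875) = 1/(-89350 - sqrt(7)/7)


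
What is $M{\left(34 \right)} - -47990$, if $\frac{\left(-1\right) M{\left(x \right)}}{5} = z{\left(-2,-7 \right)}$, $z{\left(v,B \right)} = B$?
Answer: $48025$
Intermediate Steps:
$M{\left(x \right)} = 35$ ($M{\left(x \right)} = \left(-5\right) \left(-7\right) = 35$)
$M{\left(34 \right)} - -47990 = 35 - -47990 = 35 + 47990 = 48025$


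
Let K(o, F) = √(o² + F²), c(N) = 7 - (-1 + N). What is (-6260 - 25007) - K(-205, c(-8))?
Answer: -31267 - √42281 ≈ -31473.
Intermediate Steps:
c(N) = 8 - N (c(N) = 7 + (1 - N) = 8 - N)
K(o, F) = √(F² + o²)
(-6260 - 25007) - K(-205, c(-8)) = (-6260 - 25007) - √((8 - 1*(-8))² + (-205)²) = -31267 - √((8 + 8)² + 42025) = -31267 - √(16² + 42025) = -31267 - √(256 + 42025) = -31267 - √42281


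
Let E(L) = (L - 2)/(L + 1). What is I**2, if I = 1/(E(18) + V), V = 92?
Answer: 361/3111696 ≈ 0.00011601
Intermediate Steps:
E(L) = (-2 + L)/(1 + L)
I = 19/1764 (I = 1/((-2 + 18)/(1 + 18) + 92) = 1/(16/19 + 92) = 1/(1764/19) = 19/1764 ≈ 0.010771)
I**2 = (19/1764)**2 = 361/3111696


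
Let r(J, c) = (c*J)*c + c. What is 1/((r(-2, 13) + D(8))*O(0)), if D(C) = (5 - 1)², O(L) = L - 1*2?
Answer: 1/618 ≈ 0.0016181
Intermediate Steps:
O(L) = -2 + L (O(L) = L - 2 = -2 + L)
D(C) = 16 (D(C) = 4² = 16)
r(J, c) = c + J*c² (r(J, c) = (J*c)*c + c = J*c² + c = c + J*c²)
1/((r(-2, 13) + D(8))*O(0)) = 1/((13*(1 - 2*13) + 16)*(-2 + 0)) = 1/((13*(1 - 26) + 16)*(-2)) = 1/((13*(-25) + 16)*(-2)) = 1/((-325 + 16)*(-2)) = 1/(-309*(-2)) = 1/618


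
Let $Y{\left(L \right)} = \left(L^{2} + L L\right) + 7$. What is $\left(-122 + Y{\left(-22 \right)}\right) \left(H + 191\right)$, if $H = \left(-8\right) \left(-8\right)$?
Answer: $217515$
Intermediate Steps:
$H = 64$
$Y{\left(L \right)} = 7 + 2 L^{2}$ ($Y{\left(L \right)} = \left(L^{2} + L^{2}\right) + 7 = 2 L^{2} + 7 = 7 + 2 L^{2}$)
$\left(-122 + Y{\left(-22 \right)}\right) \left(H + 191\right) = \left(-122 + \left(7 + 2 \left(-22\right)^{2}\right)\right) \left(64 + 191\right) = \left(-122 + \left(7 + 2 \cdot 484\right)\right) 255 = \left(-122 + \left(7 + 968\right)\right) 255 = \left(-122 + 975\right) 255 = 853 \cdot 255 = 217515$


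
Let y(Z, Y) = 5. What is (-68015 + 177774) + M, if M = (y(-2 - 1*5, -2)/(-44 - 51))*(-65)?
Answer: 2085486/19 ≈ 1.0976e+5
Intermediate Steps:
M = 65/19 (M = (5/(-44 - 51))*(-65) = (5/(-95))*(-65) = (5*(-1/95))*(-65) = -1/19*(-65) = 65/19 ≈ 3.4211)
(-68015 + 177774) + M = (-68015 + 177774) + 65/19 = 109759 + 65/19 = 2085486/19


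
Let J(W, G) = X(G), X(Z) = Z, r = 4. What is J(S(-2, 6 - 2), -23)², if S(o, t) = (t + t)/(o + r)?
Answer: 529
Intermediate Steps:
S(o, t) = 2*t/(4 + o) (S(o, t) = (t + t)/(o + 4) = (2*t)/(4 + o) = 2*t/(4 + o))
J(W, G) = G
J(S(-2, 6 - 2), -23)² = (-23)² = 529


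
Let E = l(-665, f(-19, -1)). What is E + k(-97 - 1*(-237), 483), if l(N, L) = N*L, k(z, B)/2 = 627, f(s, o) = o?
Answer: 1919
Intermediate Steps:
k(z, B) = 1254 (k(z, B) = 2*627 = 1254)
l(N, L) = L*N
E = 665 (E = -1*(-665) = 665)
E + k(-97 - 1*(-237), 483) = 665 + 1254 = 1919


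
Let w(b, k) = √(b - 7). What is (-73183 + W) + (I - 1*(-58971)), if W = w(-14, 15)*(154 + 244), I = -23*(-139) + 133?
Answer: -10882 + 398*I*√21 ≈ -10882.0 + 1823.9*I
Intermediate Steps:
w(b, k) = √(-7 + b)
I = 3330 (I = 3197 + 133 = 3330)
W = 398*I*√21 (W = √(-7 - 14)*(154 + 244) = √(-21)*398 = (I*√21)*398 = 398*I*√21 ≈ 1823.9*I)
(-73183 + W) + (I - 1*(-58971)) = (-73183 + 398*I*√21) + (3330 - 1*(-58971)) = (-73183 + 398*I*√21) + (3330 + 58971) = (-73183 + 398*I*√21) + 62301 = -10882 + 398*I*√21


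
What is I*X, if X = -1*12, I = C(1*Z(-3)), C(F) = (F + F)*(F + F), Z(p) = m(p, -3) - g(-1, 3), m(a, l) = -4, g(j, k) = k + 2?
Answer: -3888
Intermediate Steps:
g(j, k) = 2 + k
Z(p) = -9 (Z(p) = -4 - (2 + 3) = -4 - 1*5 = -4 - 5 = -9)
C(F) = 4*F**2 (C(F) = (2*F)*(2*F) = 4*F**2)
I = 324 (I = 4*(1*(-9))**2 = 4*(-9)**2 = 4*81 = 324)
X = -12
I*X = 324*(-12) = -3888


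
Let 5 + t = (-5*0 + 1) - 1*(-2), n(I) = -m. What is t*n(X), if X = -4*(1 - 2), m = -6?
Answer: -12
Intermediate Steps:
X = 4 (X = -4*(-1) = 4)
n(I) = 6 (n(I) = -1*(-6) = 6)
t = -2 (t = -5 + ((-5*0 + 1) - 1*(-2)) = -5 + ((0 + 1) + 2) = -5 + (1 + 2) = -5 + 3 = -2)
t*n(X) = -2*6 = -12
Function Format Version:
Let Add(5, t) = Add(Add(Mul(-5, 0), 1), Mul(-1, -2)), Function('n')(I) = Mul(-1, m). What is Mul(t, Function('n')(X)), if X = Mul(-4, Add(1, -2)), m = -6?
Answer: -12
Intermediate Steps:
X = 4 (X = Mul(-4, -1) = 4)
Function('n')(I) = 6 (Function('n')(I) = Mul(-1, -6) = 6)
t = -2 (t = Add(-5, Add(Add(Mul(-5, 0), 1), Mul(-1, -2))) = Add(-5, Add(Add(0, 1), 2)) = Add(-5, Add(1, 2)) = Add(-5, 3) = -2)
Mul(t, Function('n')(X)) = Mul(-2, 6) = -12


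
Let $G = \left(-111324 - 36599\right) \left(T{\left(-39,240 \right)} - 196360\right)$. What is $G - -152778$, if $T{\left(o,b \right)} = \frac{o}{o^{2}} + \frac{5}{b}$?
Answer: $\frac{6041633263987}{208} \approx 2.9046 \cdot 10^{10}$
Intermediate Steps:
$T{\left(o,b \right)} = \frac{1}{o} + \frac{5}{b}$ ($T{\left(o,b \right)} = \frac{o}{o^{2}} + \frac{5}{b} = \frac{1}{o} + \frac{5}{b}$)
$G = \frac{6041601486163}{208}$ ($G = \left(-111324 - 36599\right) \left(\left(\frac{1}{-39} + \frac{5}{240}\right) - 196360\right) = - 147923 \left(\left(- \frac{1}{39} + 5 \cdot \frac{1}{240}\right) - 196360\right) = - 147923 \left(\left(- \frac{1}{39} + \frac{1}{48}\right) - 196360\right) = - 147923 \left(- \frac{1}{208} - 196360\right) = \left(-147923\right) \left(- \frac{40842881}{208}\right) = \frac{6041601486163}{208} \approx 2.9046 \cdot 10^{10}$)
$G - -152778 = \frac{6041601486163}{208} - -152778 = \frac{6041601486163}{208} + 152778 = \frac{6041633263987}{208}$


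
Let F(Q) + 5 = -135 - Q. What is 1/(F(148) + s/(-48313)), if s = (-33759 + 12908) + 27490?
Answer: -48313/13920783 ≈ -0.0034706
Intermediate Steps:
s = 6639 (s = -20851 + 27490 = 6639)
F(Q) = -140 - Q (F(Q) = -5 + (-135 - Q) = -140 - Q)
1/(F(148) + s/(-48313)) = 1/((-140 - 1*148) + 6639/(-48313)) = 1/((-140 - 148) + 6639*(-1/48313)) = 1/(-288 - 6639/48313) = 1/(-13920783/48313) = -48313/13920783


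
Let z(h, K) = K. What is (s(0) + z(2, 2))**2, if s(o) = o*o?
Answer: 4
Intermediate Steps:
s(o) = o**2
(s(0) + z(2, 2))**2 = (0**2 + 2)**2 = (0 + 2)**2 = 2**2 = 4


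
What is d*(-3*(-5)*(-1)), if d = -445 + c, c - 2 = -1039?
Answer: 22230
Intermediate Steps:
c = -1037 (c = 2 - 1039 = -1037)
d = -1482 (d = -445 - 1037 = -1482)
d*(-3*(-5)*(-1)) = -1482*(-3*(-5))*(-1) = -22230*(-1) = -1482*(-15) = 22230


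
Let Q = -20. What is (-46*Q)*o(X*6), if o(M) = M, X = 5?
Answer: 27600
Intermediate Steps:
(-46*Q)*o(X*6) = (-46*(-20))*(5*6) = 920*30 = 27600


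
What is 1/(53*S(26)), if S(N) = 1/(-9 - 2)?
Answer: -11/53 ≈ -0.20755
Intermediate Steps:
S(N) = -1/11 (S(N) = 1/(-11) = -1/11)
1/(53*S(26)) = 1/(53*(-1/11)) = 1/(-53/11) = -11/53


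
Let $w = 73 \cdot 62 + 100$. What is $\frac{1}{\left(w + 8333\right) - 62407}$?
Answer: $- \frac{1}{49448} \approx -2.0223 \cdot 10^{-5}$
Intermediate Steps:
$w = 4626$ ($w = 4526 + 100 = 4626$)
$\frac{1}{\left(w + 8333\right) - 62407} = \frac{1}{\left(4626 + 8333\right) - 62407} = \frac{1}{12959 - 62407} = \frac{1}{-49448} = - \frac{1}{49448}$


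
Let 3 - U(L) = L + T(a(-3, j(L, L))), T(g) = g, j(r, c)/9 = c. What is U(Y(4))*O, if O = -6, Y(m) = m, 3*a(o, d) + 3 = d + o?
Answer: 66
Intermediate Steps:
j(r, c) = 9*c
a(o, d) = -1 + d/3 + o/3 (a(o, d) = -1 + (d + o)/3 = -1 + (d/3 + o/3) = -1 + d/3 + o/3)
U(L) = 5 - 4*L (U(L) = 3 - (L + (-1 + (9*L)/3 + (⅓)*(-3))) = 3 - (L + (-1 + 3*L - 1)) = 3 - (L + (-2 + 3*L)) = 3 - (-2 + 4*L) = 3 + (2 - 4*L) = 5 - 4*L)
U(Y(4))*O = (5 - 4*4)*(-6) = (5 - 16)*(-6) = -11*(-6) = 66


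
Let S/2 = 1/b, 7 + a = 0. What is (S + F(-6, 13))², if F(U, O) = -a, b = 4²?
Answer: 3249/64 ≈ 50.766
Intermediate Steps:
a = -7 (a = -7 + 0 = -7)
b = 16
F(U, O) = 7 (F(U, O) = -1*(-7) = 7)
S = ⅛ (S = 2/16 = 2*(1/16) = ⅛ ≈ 0.12500)
(S + F(-6, 13))² = (⅛ + 7)² = (57/8)² = 3249/64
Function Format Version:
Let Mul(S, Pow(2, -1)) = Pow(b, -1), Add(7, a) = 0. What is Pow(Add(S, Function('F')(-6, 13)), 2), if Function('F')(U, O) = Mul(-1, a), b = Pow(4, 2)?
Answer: Rational(3249, 64) ≈ 50.766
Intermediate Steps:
a = -7 (a = Add(-7, 0) = -7)
b = 16
Function('F')(U, O) = 7 (Function('F')(U, O) = Mul(-1, -7) = 7)
S = Rational(1, 8) (S = Mul(2, Pow(16, -1)) = Mul(2, Rational(1, 16)) = Rational(1, 8) ≈ 0.12500)
Pow(Add(S, Function('F')(-6, 13)), 2) = Pow(Add(Rational(1, 8), 7), 2) = Pow(Rational(57, 8), 2) = Rational(3249, 64)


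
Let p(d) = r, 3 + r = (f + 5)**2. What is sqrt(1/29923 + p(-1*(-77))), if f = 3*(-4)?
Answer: 7*sqrt(840566993)/29923 ≈ 6.7823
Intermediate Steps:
f = -12
r = 46 (r = -3 + (-12 + 5)**2 = -3 + (-7)**2 = -3 + 49 = 46)
p(d) = 46
sqrt(1/29923 + p(-1*(-77))) = sqrt(1/29923 + 46) = sqrt(1376459/29923) = 7*sqrt(840566993)/29923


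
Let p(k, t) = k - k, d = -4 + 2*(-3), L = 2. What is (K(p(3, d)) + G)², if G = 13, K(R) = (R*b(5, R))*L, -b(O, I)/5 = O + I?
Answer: 169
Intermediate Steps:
d = -10 (d = -4 - 6 = -10)
b(O, I) = -5*I - 5*O (b(O, I) = -5*(O + I) = -5*(I + O) = -5*I - 5*O)
p(k, t) = 0
K(R) = 2*R*(-25 - 5*R) (K(R) = (R*(-5*R - 5*5))*2 = (R*(-5*R - 25))*2 = (R*(-25 - 5*R))*2 = 2*R*(-25 - 5*R))
(K(p(3, d)) + G)² = (-10*0*(5 + 0) + 13)² = (-10*0*5 + 13)² = (0 + 13)² = 13² = 169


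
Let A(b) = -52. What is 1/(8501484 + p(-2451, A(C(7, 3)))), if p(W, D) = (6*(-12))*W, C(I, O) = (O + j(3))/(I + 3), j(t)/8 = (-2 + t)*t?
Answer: 1/8677956 ≈ 1.1523e-7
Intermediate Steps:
j(t) = 8*t*(-2 + t) (j(t) = 8*((-2 + t)*t) = 8*(t*(-2 + t)) = 8*t*(-2 + t))
C(I, O) = (24 + O)/(3 + I) (C(I, O) = (O + 8*3*(-2 + 3))/(I + 3) = (O + 8*3*1)/(3 + I) = (O + 24)/(3 + I) = (24 + O)/(3 + I))
p(W, D) = -72*W
1/(8501484 + p(-2451, A(C(7, 3)))) = 1/(8501484 - 72*(-2451)) = 1/(8501484 + 176472) = 1/8677956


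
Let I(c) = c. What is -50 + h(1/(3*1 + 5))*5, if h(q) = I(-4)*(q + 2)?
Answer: -185/2 ≈ -92.500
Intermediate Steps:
h(q) = -8 - 4*q (h(q) = -4*(q + 2) = -4*(2 + q) = -8 - 4*q)
-50 + h(1/(3*1 + 5))*5 = -50 + (-8 - 4/(3*1 + 5))*5 = -50 + (-8 - 4/(3 + 5))*5 = -50 + (-8 - 4/8)*5 = -50 + (-8 - 4*⅛)*5 = -50 + (-8 - ½)*5 = -50 - 17/2*5 = -50 - 85/2 = -185/2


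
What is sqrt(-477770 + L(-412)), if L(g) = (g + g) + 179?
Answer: I*sqrt(478415) ≈ 691.68*I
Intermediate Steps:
L(g) = 179 + 2*g (L(g) = 2*g + 179 = 179 + 2*g)
sqrt(-477770 + L(-412)) = sqrt(-477770 + (179 + 2*(-412))) = sqrt(-477770 + (179 - 824)) = sqrt(-477770 - 645) = sqrt(-478415) = I*sqrt(478415)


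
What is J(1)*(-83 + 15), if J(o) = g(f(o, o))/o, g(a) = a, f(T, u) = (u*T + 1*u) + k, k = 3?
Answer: -340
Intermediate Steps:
f(T, u) = 3 + u + T*u (f(T, u) = (u*T + 1*u) + 3 = (T*u + u) + 3 = (u + T*u) + 3 = 3 + u + T*u)
J(o) = (3 + o + o²)/o (J(o) = (3 + o + o*o)/o = (3 + o + o²)/o)
J(1)*(-83 + 15) = (1 + 1 + 3/1)*(-83 + 15) = (1 + 1 + 3*1)*(-68) = (1 + 1 + 3)*(-68) = 5*(-68) = -340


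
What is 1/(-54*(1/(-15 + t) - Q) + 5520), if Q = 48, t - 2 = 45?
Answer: 16/129765 ≈ 0.00012330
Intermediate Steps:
t = 47 (t = 2 + 45 = 47)
1/(-54*(1/(-15 + t) - Q) + 5520) = 1/(-54*(1/(-15 + 47) - 1*48) + 5520) = 1/(-54*(1/32 - 48) + 5520) = 1/(-54*(-1535/32) + 5520) = 1/(41445/16 + 5520) = 1/(129765/16) = 16/129765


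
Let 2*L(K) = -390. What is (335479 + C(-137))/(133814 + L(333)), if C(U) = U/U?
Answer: 335480/133619 ≈ 2.5107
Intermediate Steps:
C(U) = 1
L(K) = -195 (L(K) = (1/2)*(-390) = -195)
(335479 + C(-137))/(133814 + L(333)) = (335479 + 1)/(133814 - 195) = 335480/133619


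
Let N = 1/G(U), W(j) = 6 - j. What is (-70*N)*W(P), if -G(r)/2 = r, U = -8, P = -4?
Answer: -175/4 ≈ -43.750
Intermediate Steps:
G(r) = -2*r
N = 1/16 (N = 1/(-2*(-8)) = 1/16 ≈ 0.062500)
(-70*N)*W(P) = (-70*1/16)*(6 - 1*(-4)) = -35*(6 + 4)/8 = -35/8*10 = -175/4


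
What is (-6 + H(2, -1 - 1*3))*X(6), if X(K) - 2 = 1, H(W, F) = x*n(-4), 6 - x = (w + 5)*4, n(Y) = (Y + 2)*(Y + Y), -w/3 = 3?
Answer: 1038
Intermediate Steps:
w = -9 (w = -3*3 = -9)
n(Y) = 2*Y*(2 + Y) (n(Y) = (2 + Y)*(2*Y) = 2*Y*(2 + Y))
x = 22 (x = 6 - (-9 + 5)*4 = 6 - (-4)*4 = 6 - 1*(-16) = 6 + 16 = 22)
H(W, F) = 352 (H(W, F) = 22*(2*(-4)*(2 - 4)) = 22*(2*(-4)*(-2)) = 22*16 = 352)
X(K) = 3 (X(K) = 2 + 1 = 3)
(-6 + H(2, -1 - 1*3))*X(6) = (-6 + 352)*3 = 346*3 = 1038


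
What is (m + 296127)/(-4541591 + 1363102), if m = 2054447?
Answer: -2350574/3178489 ≈ -0.73953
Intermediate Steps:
(m + 296127)/(-4541591 + 1363102) = (2054447 + 296127)/(-4541591 + 1363102) = 2350574/(-3178489) = 2350574*(-1/3178489) = -2350574/3178489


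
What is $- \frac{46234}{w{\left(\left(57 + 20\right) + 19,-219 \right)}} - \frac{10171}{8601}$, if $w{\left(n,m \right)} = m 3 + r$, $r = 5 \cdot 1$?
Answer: $\frac{195513571}{2803926} \approx 69.729$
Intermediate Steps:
$r = 5$
$w{\left(n,m \right)} = 5 + 3 m$ ($w{\left(n,m \right)} = m 3 + 5 = 3 m + 5 = 5 + 3 m$)
$- \frac{46234}{w{\left(\left(57 + 20\right) + 19,-219 \right)}} - \frac{10171}{8601} = - \frac{46234}{5 + 3 \left(-219\right)} - \frac{10171}{8601} = - \frac{46234}{5 - 657} - \frac{10171}{8601} = - \frac{46234}{-652} - \frac{10171}{8601} = \left(-46234\right) \left(- \frac{1}{652}\right) - \frac{10171}{8601} = \frac{23117}{326} - \frac{10171}{8601} = \frac{195513571}{2803926}$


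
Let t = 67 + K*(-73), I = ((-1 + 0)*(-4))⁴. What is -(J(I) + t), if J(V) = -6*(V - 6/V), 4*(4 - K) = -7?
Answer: 120871/64 ≈ 1888.6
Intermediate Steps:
I = 256 (I = (-1*(-4))⁴ = 4⁴ = 256)
K = 23/4 (K = 4 - ¼*(-7) = 4 + 7/4 = 23/4 ≈ 5.7500)
J(V) = -6*V + 36/V
t = -1411/4 (t = 67 + (23/4)*(-73) = 67 - 1679/4 = -1411/4 ≈ -352.75)
-(J(I) + t) = -((-6*256 + 36/256) - 1411/4) = -((-1536 + 36*(1/256)) - 1411/4) = -((-1536 + 9/64) - 1411/4) = -(-98295/64 - 1411/4) = -1*(-120871/64) = 120871/64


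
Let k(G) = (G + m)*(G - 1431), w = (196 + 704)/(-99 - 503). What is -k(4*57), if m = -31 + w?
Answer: 70792941/301 ≈ 2.3519e+5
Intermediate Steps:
w = -450/301 (w = 900/(-602) = 900*(-1/602) = -450/301 ≈ -1.4950)
m = -9781/301 (m = -31 - 450/301 = -9781/301 ≈ -32.495)
k(G) = (-1431 + G)*(-9781/301 + G) (k(G) = (G - 9781/301)*(G - 1431) = (-9781/301 + G)*(-1431 + G) = (-1431 + G)*(-9781/301 + G))
-k(4*57) = -(13996611/301 + (4*57)**2 - 1762048*57/301) = -(13996611/301 + 228**2 - 440512/301*228) = -(13996611/301 + 51984 - 100436736/301) = -1*(-70792941/301) = 70792941/301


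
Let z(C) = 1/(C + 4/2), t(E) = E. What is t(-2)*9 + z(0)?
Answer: -35/2 ≈ -17.500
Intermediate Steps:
z(C) = 1/(2 + C) (z(C) = 1/(C + 4*(½)) = 1/(C + 2) = 1/(2 + C))
t(-2)*9 + z(0) = -2*9 + 1/(2 + 0) = -18 + 1/2 = -18 + ½ = -35/2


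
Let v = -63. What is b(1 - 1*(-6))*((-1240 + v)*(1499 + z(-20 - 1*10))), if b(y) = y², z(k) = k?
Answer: -93791243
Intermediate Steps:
b(1 - 1*(-6))*((-1240 + v)*(1499 + z(-20 - 1*10))) = (1 - 1*(-6))²*((-1240 - 63)*(1499 + (-20 - 1*10))) = (1 + 6)²*(-1303*(1499 + (-20 - 10))) = 7²*(-1303*(1499 - 30)) = 49*(-1303*1469) = 49*(-1914107) = -93791243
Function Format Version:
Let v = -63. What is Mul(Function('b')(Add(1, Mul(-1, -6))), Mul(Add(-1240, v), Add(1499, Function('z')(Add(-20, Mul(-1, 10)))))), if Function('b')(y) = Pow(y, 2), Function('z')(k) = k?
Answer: -93791243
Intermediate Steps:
Mul(Function('b')(Add(1, Mul(-1, -6))), Mul(Add(-1240, v), Add(1499, Function('z')(Add(-20, Mul(-1, 10)))))) = Mul(Pow(Add(1, Mul(-1, -6)), 2), Mul(Add(-1240, -63), Add(1499, Add(-20, Mul(-1, 10))))) = Mul(Pow(Add(1, 6), 2), Mul(-1303, Add(1499, Add(-20, -10)))) = Mul(Pow(7, 2), Mul(-1303, Add(1499, -30))) = Mul(49, Mul(-1303, 1469)) = Mul(49, -1914107) = -93791243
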